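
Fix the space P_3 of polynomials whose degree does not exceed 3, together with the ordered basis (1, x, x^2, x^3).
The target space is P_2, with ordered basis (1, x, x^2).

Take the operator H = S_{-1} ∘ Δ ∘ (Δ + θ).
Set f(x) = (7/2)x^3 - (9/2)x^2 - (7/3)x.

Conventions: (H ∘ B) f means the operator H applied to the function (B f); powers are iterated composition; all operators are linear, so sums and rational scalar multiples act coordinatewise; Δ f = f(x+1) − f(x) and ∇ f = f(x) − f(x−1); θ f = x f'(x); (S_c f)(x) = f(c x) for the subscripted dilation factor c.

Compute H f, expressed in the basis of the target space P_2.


Δ f = (21/2)x^2 + (3/2)x - 10/3
θ f = (21/2)x^3 - 9x^2 - (7/3)x
(Δ + θ) f = (21/2)x^3 + (3/2)x^2 - (5/6)x - 10/3
Δ (Δ + θ) f = (63/2)x^2 + (69/2)x + 67/6
S_{-1} Δ (Δ + θ) f = (63/2)x^2 - (69/2)x + 67/6

the image equals g(x) = (63/2)x^2 - (69/2)x + 67/6


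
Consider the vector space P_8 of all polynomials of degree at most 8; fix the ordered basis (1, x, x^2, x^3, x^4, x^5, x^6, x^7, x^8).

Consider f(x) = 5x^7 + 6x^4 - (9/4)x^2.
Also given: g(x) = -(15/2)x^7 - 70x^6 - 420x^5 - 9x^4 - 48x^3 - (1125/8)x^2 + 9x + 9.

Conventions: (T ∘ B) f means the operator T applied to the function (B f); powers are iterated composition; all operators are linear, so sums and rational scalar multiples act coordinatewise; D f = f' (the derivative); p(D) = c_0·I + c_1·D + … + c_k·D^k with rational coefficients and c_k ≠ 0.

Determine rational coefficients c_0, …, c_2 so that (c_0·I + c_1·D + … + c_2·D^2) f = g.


D^0 f = 5x^7 + 6x^4 - (9/4)x^2
D^1 f = 35x^6 + 24x^3 - (9/2)x
D^2 f = 210x^5 + 72x^2 - 9/2
matching coefficients of g against c_0 f + c_1 Df + … from the top degree down determines the c_i
solution: c_0 = -3/2, c_1 = -2, c_2 = -2

p(D) = -(3/2)·I − 2·D − 2·D^2, i.e. c_0 = -3/2, c_1 = -2, c_2 = -2


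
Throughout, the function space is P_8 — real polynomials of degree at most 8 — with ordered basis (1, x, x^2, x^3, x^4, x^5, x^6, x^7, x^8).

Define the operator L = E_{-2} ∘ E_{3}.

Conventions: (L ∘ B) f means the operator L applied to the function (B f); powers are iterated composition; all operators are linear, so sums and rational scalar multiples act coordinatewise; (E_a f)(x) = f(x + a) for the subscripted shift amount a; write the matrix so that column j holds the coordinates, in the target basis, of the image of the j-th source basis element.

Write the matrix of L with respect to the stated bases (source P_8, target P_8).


image of 1: 1
image of x: x + 1
image of x^2: x^2 + 2x + 1
image of x^3: x^3 + 3x^2 + 3x + 1
image of x^4: x^4 + 4x^3 + 6x^2 + 4x + 1
image of x^5: x^5 + 5x^4 + 10x^3 + 10x^2 + 5x + 1
image of x^6: x^6 + 6x^5 + 15x^4 + 20x^3 + 15x^2 + 6x + 1
image of x^7: x^7 + 7x^6 + 21x^5 + 35x^4 + 35x^3 + 21x^2 + 7x + 1
image of x^8: x^8 + 8x^7 + 28x^6 + 56x^5 + 70x^4 + 56x^3 + 28x^2 + 8x + 1
each image's coordinates form column j of the matrix

the matrix is [[1, 1, 1, 1, 1, 1, 1, 1, 1]; [0, 1, 2, 3, 4, 5, 6, 7, 8]; [0, 0, 1, 3, 6, 10, 15, 21, 28]; [0, 0, 0, 1, 4, 10, 20, 35, 56]; [0, 0, 0, 0, 1, 5, 15, 35, 70]; [0, 0, 0, 0, 0, 1, 6, 21, 56]; [0, 0, 0, 0, 0, 0, 1, 7, 28]; [0, 0, 0, 0, 0, 0, 0, 1, 8]; [0, 0, 0, 0, 0, 0, 0, 0, 1]] (rows listed top to bottom)


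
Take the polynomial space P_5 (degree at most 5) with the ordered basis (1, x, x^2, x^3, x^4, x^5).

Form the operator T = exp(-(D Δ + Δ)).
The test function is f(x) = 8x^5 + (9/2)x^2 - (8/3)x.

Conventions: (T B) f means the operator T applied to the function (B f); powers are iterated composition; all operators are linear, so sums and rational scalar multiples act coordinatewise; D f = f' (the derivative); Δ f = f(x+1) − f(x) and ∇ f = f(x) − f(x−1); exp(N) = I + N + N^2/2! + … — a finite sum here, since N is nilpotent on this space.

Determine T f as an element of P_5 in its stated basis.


order-1 term: -40x^4 - 240x^3 - 320x^2 - 209x - 353/6
order-2 term: 80x^3 + 720x^2 + 1720x + 2329/2
order-3 term: -80x^2 - 720x - 1400
order-4 term: 40x + 240
order-5 term: -8
the series for exp(-(D Δ + Δ)) f terminates at order 5
exp(-(D Δ + Δ)) f = 8x^5 - 40x^4 - 160x^3 + (649/2)x^2 + (2485/3)x - 187/3

the image equals g(x) = 8x^5 - 40x^4 - 160x^3 + (649/2)x^2 + (2485/3)x - 187/3


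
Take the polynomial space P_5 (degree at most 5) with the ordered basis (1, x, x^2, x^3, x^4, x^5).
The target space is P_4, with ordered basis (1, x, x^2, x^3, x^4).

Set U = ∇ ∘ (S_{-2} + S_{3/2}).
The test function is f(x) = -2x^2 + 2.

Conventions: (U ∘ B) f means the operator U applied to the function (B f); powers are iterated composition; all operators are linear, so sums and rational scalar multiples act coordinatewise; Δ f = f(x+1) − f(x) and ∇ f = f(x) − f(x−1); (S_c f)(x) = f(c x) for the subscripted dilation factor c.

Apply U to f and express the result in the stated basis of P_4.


g(x) = -25x + 25/2

S_{-2} f = -8x^2 + 2
S_{3/2} f = -(9/2)x^2 + 2
(S_{-2} + S_{3/2}) f = -(25/2)x^2 + 4
∇ (S_{-2} + S_{3/2}) f = -25x + 25/2


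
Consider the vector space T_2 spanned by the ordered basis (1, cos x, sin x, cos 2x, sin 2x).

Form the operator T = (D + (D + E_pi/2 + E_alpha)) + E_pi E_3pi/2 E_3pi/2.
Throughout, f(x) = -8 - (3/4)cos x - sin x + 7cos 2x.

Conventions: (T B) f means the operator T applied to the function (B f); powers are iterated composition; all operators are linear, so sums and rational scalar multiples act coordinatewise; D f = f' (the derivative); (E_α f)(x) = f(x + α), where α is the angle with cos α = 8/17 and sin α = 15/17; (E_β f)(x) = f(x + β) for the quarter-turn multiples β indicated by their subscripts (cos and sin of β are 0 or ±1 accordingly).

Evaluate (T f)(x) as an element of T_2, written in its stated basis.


the result is g(x) = -24 - (339/68)cos x + (49/34)sin x - (1127/289)cos 2x - (9772/289)sin 2x

D f = -cos x + (3/4)sin x - 14sin 2x
D f = -cos x + (3/4)sin x - 14sin 2x
E_pi/2 f = -8 - cos x + (3/4)sin x - 7cos 2x
E_alpha f = -8 - (21/17)cos x + (13/68)sin x - (1127/289)cos 2x - (1680/289)sin 2x
(D + E_pi/2 + E_alpha) f = -16 - (55/17)cos x + (115/68)sin x - (3150/289)cos 2x - (5726/289)sin 2x
(D + (D + E_pi/2 + E_alpha)) f = -16 - (72/17)cos x + (83/34)sin x - (3150/289)cos 2x - (9772/289)sin 2x
E_3pi/2 f = -8 + cos x - (3/4)sin x - 7cos 2x
E_3pi/2 E_3pi/2 f = -8 + (3/4)cos x + sin x + 7cos 2x
E_pi (E_3pi/2 E_3pi/2) f = -8 - (3/4)cos x - sin x + 7cos 2x
((D + (D + E_pi/2 + E_alpha)) + E_pi E_3pi/2 E_3pi/2) f = -24 - (339/68)cos x + (49/34)sin x - (1127/289)cos 2x - (9772/289)sin 2x


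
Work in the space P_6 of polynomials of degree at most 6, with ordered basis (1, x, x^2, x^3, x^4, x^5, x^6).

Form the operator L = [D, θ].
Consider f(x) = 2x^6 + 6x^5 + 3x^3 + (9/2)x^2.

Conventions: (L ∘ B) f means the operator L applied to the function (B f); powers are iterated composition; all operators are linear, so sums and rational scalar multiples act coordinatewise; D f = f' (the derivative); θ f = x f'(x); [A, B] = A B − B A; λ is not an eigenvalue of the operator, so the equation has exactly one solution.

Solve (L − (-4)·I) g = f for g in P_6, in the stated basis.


the result is g(x) = (1/2)x^6 + (3/4)x^5 - (15/16)x^4 + (27/16)x^3 - (9/64)x^2 + (9/128)x - 9/512

write g with unknown coordinates in the stated basis and equate coefficients in (L − (-4)·I) g = f
solving from the highest basis element down gives g = (1/2)x^6 + (3/4)x^5 - (15/16)x^4 + (27/16)x^3 - (9/64)x^2 + (9/128)x - 9/512
check: L g = 3x^5 + (15/4)x^4 - (15/4)x^3 + (81/16)x^2 - (9/32)x + 9/128
so L g − (-4)·g = 2x^6 + 6x^5 + 3x^3 + (9/2)x^2 = f ✓


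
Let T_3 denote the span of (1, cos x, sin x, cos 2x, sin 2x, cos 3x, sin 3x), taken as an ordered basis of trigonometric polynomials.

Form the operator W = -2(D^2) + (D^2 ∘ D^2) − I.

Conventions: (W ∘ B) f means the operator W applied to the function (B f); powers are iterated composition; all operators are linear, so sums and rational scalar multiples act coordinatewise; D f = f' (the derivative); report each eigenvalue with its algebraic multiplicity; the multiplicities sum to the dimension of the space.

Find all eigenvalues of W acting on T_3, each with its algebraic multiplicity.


λ = -1 (multiplicity 1), λ = 2 (multiplicity 2), λ = 23 (multiplicity 2), λ = 98 (multiplicity 2)

image of 1: -1
image of cos x: 2cos x
image of sin x: 2sin x
image of cos 2x: 23cos 2x
image of sin 2x: 23sin 2x
image of cos 3x: 98cos 3x
image of sin 3x: 98sin 3x
the matrix is diagonal; its diagonal is (-1, 2, 2, 23, 23, 98, 98)
for a triangular matrix the eigenvalues are the diagonal entries, with algebraic multiplicity their repetition count


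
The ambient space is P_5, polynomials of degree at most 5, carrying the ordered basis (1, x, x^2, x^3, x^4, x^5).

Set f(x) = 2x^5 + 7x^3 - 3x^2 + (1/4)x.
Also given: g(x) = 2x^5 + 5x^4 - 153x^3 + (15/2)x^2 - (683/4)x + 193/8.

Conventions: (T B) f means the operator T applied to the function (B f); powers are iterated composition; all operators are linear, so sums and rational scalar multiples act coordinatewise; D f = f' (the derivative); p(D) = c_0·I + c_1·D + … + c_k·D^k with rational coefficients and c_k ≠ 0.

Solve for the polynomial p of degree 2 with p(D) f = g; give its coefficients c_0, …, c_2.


c_0 = 1, c_1 = 1/2, c_2 = -4

D^0 f = 2x^5 + 7x^3 - 3x^2 + (1/4)x
D^1 f = 10x^4 + 21x^2 - 6x + 1/4
D^2 f = 40x^3 + 42x - 6
matching coefficients of g against c_0 f + c_1 Df + … from the top degree down determines the c_i
solution: c_0 = 1, c_1 = 1/2, c_2 = -4


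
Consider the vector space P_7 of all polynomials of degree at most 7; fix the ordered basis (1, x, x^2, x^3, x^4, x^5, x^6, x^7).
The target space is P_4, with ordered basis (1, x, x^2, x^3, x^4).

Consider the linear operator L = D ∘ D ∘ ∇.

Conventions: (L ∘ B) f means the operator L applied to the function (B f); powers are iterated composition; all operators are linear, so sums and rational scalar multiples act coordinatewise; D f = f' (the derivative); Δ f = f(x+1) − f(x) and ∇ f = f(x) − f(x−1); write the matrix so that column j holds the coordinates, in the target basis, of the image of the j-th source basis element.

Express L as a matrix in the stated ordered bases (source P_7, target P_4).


image of 1: 0
image of x: 0
image of x^2: 0
image of x^3: 6
image of x^4: 24x - 12
image of x^5: 60x^2 - 60x + 20
image of x^6: 120x^3 - 180x^2 + 120x - 30
image of x^7: 210x^4 - 420x^3 + 420x^2 - 210x + 42
each image's coordinates form column j of the matrix

the matrix is [[0, 0, 0, 6, -12, 20, -30, 42]; [0, 0, 0, 0, 24, -60, 120, -210]; [0, 0, 0, 0, 0, 60, -180, 420]; [0, 0, 0, 0, 0, 0, 120, -420]; [0, 0, 0, 0, 0, 0, 0, 210]] (rows listed top to bottom)


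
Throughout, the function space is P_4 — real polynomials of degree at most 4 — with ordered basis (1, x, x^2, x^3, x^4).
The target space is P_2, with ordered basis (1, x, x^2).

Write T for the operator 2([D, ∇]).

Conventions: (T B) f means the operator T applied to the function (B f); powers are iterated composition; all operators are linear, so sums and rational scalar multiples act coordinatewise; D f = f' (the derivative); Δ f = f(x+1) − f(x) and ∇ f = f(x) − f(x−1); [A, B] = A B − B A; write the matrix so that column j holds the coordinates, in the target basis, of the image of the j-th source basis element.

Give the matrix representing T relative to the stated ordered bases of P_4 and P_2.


image of 1: 0
image of x: 0
image of x^2: 0
image of x^3: 0
image of x^4: 0
each image's coordinates form column j of the matrix

the matrix is [[0, 0, 0, 0, 0]; [0, 0, 0, 0, 0]; [0, 0, 0, 0, 0]] (rows listed top to bottom)


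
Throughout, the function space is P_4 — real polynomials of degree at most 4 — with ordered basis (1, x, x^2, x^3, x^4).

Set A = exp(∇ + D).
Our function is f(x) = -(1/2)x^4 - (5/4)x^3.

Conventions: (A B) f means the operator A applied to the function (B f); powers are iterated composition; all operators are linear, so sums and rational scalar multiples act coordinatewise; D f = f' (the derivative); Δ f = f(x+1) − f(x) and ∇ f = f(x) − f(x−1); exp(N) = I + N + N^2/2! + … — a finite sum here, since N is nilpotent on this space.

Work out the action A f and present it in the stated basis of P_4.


order-1 term: -4x^3 - (9/2)x^2 + (7/4)x - 3/4
order-2 term: -12x^2 - 3x + 2
order-3 term: -16x + 2
order-4 term: -8
the series for exp(∇ + D) f terminates at order 4
exp(∇ + D) f = -(1/2)x^4 - (21/4)x^3 - (33/2)x^2 - (69/4)x - 19/4

the result is g(x) = -(1/2)x^4 - (21/4)x^3 - (33/2)x^2 - (69/4)x - 19/4


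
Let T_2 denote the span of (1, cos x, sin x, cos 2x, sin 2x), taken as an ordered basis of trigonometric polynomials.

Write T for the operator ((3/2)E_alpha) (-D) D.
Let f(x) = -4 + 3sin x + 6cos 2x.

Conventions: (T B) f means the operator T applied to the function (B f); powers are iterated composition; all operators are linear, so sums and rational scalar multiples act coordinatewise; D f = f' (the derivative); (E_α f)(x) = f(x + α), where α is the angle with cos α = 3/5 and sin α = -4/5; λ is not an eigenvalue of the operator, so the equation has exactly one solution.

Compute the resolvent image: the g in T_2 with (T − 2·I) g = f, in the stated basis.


the image equals g(x) = 2 + (72/53)cos x - (66/53)sin x - (69/146)cos 2x - (54/73)sin 2x

write g with unknown coordinates in the stated basis and equate coefficients in (T − 2·I) g = f
solving from the highest basis element down gives g = 2 + (72/53)cos x - (66/53)sin x - (69/146)cos 2x - (54/73)sin 2x
check: T g = (144/53)cos x + (27/53)sin x + (369/73)cos 2x - (108/73)sin 2x
so T g − 2·g = -4 + 3sin x + 6cos 2x = f ✓


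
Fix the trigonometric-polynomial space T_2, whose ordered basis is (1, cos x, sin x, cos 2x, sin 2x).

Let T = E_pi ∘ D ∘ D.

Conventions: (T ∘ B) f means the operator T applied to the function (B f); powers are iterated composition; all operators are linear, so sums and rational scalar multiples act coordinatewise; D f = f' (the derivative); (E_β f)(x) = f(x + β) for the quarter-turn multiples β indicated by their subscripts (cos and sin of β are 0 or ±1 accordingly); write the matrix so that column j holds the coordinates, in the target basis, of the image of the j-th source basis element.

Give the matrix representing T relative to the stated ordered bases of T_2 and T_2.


the matrix is [[0, 0, 0, 0, 0]; [0, 1, 0, 0, 0]; [0, 0, 1, 0, 0]; [0, 0, 0, -4, 0]; [0, 0, 0, 0, -4]] (rows listed top to bottom)

image of 1: 0
image of cos x: cos x
image of sin x: sin x
image of cos 2x: -4cos 2x
image of sin 2x: -4sin 2x
each image's coordinates form column j of the matrix


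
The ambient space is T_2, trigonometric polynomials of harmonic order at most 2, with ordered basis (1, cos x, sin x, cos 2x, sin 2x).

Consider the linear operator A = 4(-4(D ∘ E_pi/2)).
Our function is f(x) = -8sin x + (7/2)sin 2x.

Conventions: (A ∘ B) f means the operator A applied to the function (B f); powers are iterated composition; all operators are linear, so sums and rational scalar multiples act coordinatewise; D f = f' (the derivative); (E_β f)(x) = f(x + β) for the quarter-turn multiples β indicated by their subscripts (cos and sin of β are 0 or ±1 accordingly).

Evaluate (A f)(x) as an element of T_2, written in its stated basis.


g(x) = -128sin x + 112cos 2x

E_pi/2 f = -8cos x - (7/2)sin 2x
D E_pi/2 f = 8sin x - 7cos 2x
(-4(D ∘ E_pi/2)) f = -32sin x + 28cos 2x
(4(-4(D ∘ E_pi/2))) f = -128sin x + 112cos 2x


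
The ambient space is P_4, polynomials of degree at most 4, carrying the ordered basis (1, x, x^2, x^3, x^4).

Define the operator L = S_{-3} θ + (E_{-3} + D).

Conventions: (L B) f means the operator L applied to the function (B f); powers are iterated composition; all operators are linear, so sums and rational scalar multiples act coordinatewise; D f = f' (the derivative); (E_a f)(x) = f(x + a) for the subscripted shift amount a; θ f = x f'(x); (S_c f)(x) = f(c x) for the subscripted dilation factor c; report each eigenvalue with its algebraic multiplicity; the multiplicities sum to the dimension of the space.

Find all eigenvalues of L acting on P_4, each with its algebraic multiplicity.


image of 1: 1
image of x: -2x - 2
image of x^2: 19x^2 - 4x + 9
image of x^3: -80x^3 - 6x^2 + 27x - 27
image of x^4: 325x^4 - 8x^3 + 54x^2 - 108x + 81
the matrix is upper triangular; its diagonal is (1, -2, 19, -80, 325)
for a triangular matrix the eigenvalues are the diagonal entries, with algebraic multiplicity their repetition count

λ = -80 (multiplicity 1), λ = -2 (multiplicity 1), λ = 1 (multiplicity 1), λ = 19 (multiplicity 1), λ = 325 (multiplicity 1)


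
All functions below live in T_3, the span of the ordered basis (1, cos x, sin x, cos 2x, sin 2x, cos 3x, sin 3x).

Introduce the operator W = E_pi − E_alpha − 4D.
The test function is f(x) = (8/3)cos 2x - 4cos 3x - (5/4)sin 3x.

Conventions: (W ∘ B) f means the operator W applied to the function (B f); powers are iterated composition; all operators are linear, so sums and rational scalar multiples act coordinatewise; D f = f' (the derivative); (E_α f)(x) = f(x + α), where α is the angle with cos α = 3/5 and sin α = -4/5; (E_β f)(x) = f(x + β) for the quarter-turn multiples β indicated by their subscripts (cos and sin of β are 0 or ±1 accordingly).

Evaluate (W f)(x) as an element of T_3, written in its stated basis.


E_pi f = (8/3)cos 2x + 4cos 3x + (5/4)sin 3x
E_alpha f = -(56/75)cos 2x + (64/25)sin 2x + (523/125)cos 3x - (119/500)sin 3x
(-E_alpha) f = (56/75)cos 2x - (64/25)sin 2x - (523/125)cos 3x + (119/500)sin 3x
D f = -(16/3)sin 2x - (15/4)cos 3x + 12sin 3x
(-4D) f = (64/3)sin 2x + 15cos 3x - 48sin 3x
(E_pi − E_alpha − 4D) f = (256/75)cos 2x + (1408/75)sin 2x + (1852/125)cos 3x - (5814/125)sin 3x

the image equals g(x) = (256/75)cos 2x + (1408/75)sin 2x + (1852/125)cos 3x - (5814/125)sin 3x


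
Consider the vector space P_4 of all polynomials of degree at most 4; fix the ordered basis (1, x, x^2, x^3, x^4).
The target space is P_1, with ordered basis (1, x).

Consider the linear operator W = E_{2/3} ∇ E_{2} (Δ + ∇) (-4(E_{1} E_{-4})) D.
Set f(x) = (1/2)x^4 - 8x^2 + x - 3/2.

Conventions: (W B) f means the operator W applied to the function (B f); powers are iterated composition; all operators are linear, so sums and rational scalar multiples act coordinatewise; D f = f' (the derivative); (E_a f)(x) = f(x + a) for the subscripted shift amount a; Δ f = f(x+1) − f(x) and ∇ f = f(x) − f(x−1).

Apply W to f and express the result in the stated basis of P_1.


D f = 2x^3 - 16x + 1
E_{-4} D f = 2x^3 - 24x^2 + 80x - 63
E_{1} E_{-4} D f = 2x^3 - 18x^2 + 38x - 5
(-4(E_{1} E_{-4})) D f = -8x^3 + 72x^2 - 152x + 20
Δ ((-4(E_{1} E_{-4})) D) f = -24x^2 + 120x - 88
∇ ((-4(E_{1} E_{-4})) D) f = -24x^2 + 168x - 232
(Δ + ∇) ((-4(E_{1} E_{-4})) D) f = -48x^2 + 288x - 320
E_{2} (Δ + ∇) ((-4(E_{1} E_{-4})) D) f = -48x^2 + 96x + 64
∇ E_{2} (Δ + ∇) ((-4(E_{1} E_{-4})) D) f = -96x + 144
E_{2/3} ∇ E_{2} (Δ + ∇) ((-4(E_{1} E_{-4})) D) f = -96x + 80

the result is g(x) = -96x + 80


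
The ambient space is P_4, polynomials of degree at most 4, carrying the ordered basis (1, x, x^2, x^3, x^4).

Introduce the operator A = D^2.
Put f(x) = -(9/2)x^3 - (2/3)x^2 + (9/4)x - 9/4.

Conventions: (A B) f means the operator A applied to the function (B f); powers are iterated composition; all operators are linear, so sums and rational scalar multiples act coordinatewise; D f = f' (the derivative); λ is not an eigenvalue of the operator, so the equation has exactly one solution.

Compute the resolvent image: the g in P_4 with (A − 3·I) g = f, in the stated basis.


write g with unknown coordinates in the stated basis and equate coefficients in (A − 3·I) g = f
solving from the highest basis element down gives g = (3/2)x^3 + (2/9)x^2 + (9/4)x + 97/108
check: A g = 9x + 4/9
so A g − 3·g = -(9/2)x^3 - (2/3)x^2 + (9/4)x - 9/4 = f ✓

the image equals g(x) = (3/2)x^3 + (2/9)x^2 + (9/4)x + 97/108


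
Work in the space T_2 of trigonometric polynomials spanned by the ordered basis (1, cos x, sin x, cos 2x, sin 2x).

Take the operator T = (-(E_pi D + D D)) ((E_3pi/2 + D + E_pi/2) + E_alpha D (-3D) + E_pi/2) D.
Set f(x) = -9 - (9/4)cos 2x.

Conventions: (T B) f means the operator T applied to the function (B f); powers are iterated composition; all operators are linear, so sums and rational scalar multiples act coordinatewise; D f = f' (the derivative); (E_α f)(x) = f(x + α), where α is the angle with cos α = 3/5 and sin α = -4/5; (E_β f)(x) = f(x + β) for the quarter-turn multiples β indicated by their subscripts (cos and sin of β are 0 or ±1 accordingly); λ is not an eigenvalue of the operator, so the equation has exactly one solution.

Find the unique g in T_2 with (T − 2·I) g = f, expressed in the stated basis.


g(x) = 9/2 - (5481/514376)cos 2x + (1251/64297)sin 2x

write g with unknown coordinates in the stated basis and equate coefficients in (T − 2·I) g = f
solving from the highest basis element down gives g = 9/2 - (5481/514376)cos 2x + (1251/64297)sin 2x
check: T g = -(292077/128594)cos 2x + (2502/64297)sin 2x
so T g − 2·g = -9 - (9/4)cos 2x = f ✓


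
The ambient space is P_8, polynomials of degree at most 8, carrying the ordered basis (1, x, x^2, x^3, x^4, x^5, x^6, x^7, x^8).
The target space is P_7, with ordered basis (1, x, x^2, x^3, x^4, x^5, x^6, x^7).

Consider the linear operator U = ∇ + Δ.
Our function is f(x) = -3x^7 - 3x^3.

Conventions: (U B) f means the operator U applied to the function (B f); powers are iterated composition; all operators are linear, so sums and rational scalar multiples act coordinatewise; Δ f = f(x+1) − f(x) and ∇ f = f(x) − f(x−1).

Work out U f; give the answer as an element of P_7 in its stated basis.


the image equals g(x) = -42x^6 - 210x^4 - 144x^2 - 12

∇ f = -21x^6 + 63x^5 - 105x^4 + 105x^3 - 72x^2 + 30x - 6
Δ f = -21x^6 - 63x^5 - 105x^4 - 105x^3 - 72x^2 - 30x - 6
(∇ + Δ) f = -42x^6 - 210x^4 - 144x^2 - 12


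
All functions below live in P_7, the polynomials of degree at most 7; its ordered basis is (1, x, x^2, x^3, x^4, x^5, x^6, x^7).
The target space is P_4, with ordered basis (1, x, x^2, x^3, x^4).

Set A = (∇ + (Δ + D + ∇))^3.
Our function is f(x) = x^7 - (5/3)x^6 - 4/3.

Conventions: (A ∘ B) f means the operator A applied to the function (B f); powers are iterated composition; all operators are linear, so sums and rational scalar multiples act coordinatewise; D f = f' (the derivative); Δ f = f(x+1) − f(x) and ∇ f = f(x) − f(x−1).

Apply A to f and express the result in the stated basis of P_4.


∇ f = 7x^6 - 31x^5 + 60x^4 - (205/3)x^3 + 46x^2 - 17x + 8/3
Δ f = 7x^6 + 11x^5 + 10x^4 + (5/3)x^3 - 4x^2 - 3x - 2/3
D f = 7x^6 - 10x^5
∇ f = 7x^6 - 31x^5 + 60x^4 - (205/3)x^3 + 46x^2 - 17x + 8/3
(Δ + D + ∇) f = 21x^6 - 30x^5 + 70x^4 - (200/3)x^3 + 42x^2 - 20x + 2
(∇ + (Δ + D + ∇)) f = 28x^6 - 61x^5 + 130x^4 - 135x^3 + 88x^2 - 37x + 14/3
∇ (∇ + (Δ + D + ∇)) f = 168x^5 - 725x^4 + 1690x^3 - 2215x^2 + 1574x - 479
Δ (∇ + (Δ + D + ∇)) f = 168x^5 + 115x^4 + 470x^3 + 185x^2 + 154x + 13
D (∇ + (Δ + D + ∇)) f = 168x^5 - 305x^4 + 520x^3 - 405x^2 + 176x - 37
∇ (∇ + (Δ + D + ∇)) f = 168x^5 - 725x^4 + 1690x^3 - 2215x^2 + 1574x - 479
(Δ + D + ∇) (∇ + (Δ + D + ∇)) f = 504x^5 - 915x^4 + 2680x^3 - 2435x^2 + 1904x - 503
(∇ + (Δ + D + ∇)) (∇ + (Δ + D + ∇)) f = 672x^5 - 1640x^4 + 4370x^3 - 4650x^2 + 3478x - 982
∇ (∇ + (Δ + D + ∇)) (∇ + (Δ + D + ∇)) f = 3360x^4 - 13280x^3 + 29670x^2 - 32330x + 14810
Δ (∇ + (Δ + D + ∇)) (∇ + (Δ + D + ∇)) f = 3360x^4 + 160x^3 + 9990x^2 + 610x + 2230
D (∇ + (Δ + D + ∇)) (∇ + (Δ + D + ∇)) f = 3360x^4 - 6560x^3 + 13110x^2 - 9300x + 3478
∇ (∇ + (Δ + D + ∇)) (∇ + (Δ + D + ∇)) f = 3360x^4 - 13280x^3 + 29670x^2 - 32330x + 14810
(Δ + D + ∇) (∇ + (Δ + D + ∇)) (∇ + (Δ + D + ∇)) f = 10080x^4 - 19680x^3 + 52770x^2 - 41020x + 20518
(∇ + (Δ + D + ∇)) (∇ + (Δ + D + ∇)) (∇ + (Δ + D + ∇)) f = 13440x^4 - 32960x^3 + 82440x^2 - 73350x + 35328

the result is g(x) = 13440x^4 - 32960x^3 + 82440x^2 - 73350x + 35328


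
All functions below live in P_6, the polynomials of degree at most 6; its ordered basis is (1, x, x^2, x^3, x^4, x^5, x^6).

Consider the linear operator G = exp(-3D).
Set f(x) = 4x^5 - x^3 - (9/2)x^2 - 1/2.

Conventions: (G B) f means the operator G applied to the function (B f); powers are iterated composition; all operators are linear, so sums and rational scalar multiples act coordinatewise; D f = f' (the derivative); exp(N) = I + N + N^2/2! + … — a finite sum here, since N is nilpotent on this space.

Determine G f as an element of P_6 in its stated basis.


the image equals g(x) = 4x^5 - 60x^4 + 359x^3 - (2151/2)x^2 + 1620x - 986

order-1 term: -60x^4 + 9x^2 + 27x
order-2 term: 360x^3 - 27x - 81/2
order-3 term: -1080x^2 + 27
order-4 term: 1620x
order-5 term: -972
the series for exp(-3D) f terminates at order 5
exp(-3D) f = 4x^5 - 60x^4 + 359x^3 - (2151/2)x^2 + 1620x - 986


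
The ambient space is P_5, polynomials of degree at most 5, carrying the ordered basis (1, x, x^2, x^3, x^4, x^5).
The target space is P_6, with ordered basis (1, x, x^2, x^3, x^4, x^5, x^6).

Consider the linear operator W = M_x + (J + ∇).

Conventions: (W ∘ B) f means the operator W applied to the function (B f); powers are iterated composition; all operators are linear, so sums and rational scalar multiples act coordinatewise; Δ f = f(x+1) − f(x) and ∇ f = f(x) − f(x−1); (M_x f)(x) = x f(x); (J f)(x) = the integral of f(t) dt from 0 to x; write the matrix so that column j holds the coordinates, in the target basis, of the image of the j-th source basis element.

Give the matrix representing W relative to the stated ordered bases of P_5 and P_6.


the matrix is [[0, 1, -1, 1, -1, 1]; [2, 0, 2, -3, 4, -5]; [0, 3/2, 0, 3, -6, 10]; [0, 0, 4/3, 0, 4, -10]; [0, 0, 0, 5/4, 0, 5]; [0, 0, 0, 0, 6/5, 0]; [0, 0, 0, 0, 0, 7/6]] (rows listed top to bottom)

image of 1: 2x
image of x: (3/2)x^2 + 1
image of x^2: (4/3)x^3 + 2x - 1
image of x^3: (5/4)x^4 + 3x^2 - 3x + 1
image of x^4: (6/5)x^5 + 4x^3 - 6x^2 + 4x - 1
image of x^5: (7/6)x^6 + 5x^4 - 10x^3 + 10x^2 - 5x + 1
each image's coordinates form column j of the matrix


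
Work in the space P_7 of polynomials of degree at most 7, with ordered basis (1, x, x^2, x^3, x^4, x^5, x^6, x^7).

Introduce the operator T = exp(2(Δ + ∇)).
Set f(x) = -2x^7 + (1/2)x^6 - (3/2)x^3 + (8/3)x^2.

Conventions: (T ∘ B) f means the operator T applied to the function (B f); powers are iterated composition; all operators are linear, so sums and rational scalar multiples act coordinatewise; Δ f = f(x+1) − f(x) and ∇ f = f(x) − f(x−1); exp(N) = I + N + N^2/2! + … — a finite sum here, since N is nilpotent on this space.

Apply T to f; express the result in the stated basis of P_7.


order-1 term: -56x^6 + 12x^5 - 280x^4 + 40x^3 - 186x^2 + (100/3)x - 14
order-2 term: -672x^5 + 120x^4 - 4480x^3 + 480x^2 - 3656x + 512/3
order-3 term: -4480x^4 + 640x^3 - 26880x^2 + 1920x - 11744
order-4 term: -17920x^3 + 1920x^2 - 71680x + 2560
order-5 term: -43008x^2 + 3072x - 71680
order-6 term: -57344x + 2048
order-7 term: -32768
the series for exp(2(Δ + ∇)) f terminates at order 7
exp(2(Δ + ∇)) f = -2x^7 - (111/2)x^6 - 660x^5 - 4640x^4 - (43443/2)x^3 - (203014/3)x^2 - (382964/3)x - 334282/3

the image equals g(x) = -2x^7 - (111/2)x^6 - 660x^5 - 4640x^4 - (43443/2)x^3 - (203014/3)x^2 - (382964/3)x - 334282/3


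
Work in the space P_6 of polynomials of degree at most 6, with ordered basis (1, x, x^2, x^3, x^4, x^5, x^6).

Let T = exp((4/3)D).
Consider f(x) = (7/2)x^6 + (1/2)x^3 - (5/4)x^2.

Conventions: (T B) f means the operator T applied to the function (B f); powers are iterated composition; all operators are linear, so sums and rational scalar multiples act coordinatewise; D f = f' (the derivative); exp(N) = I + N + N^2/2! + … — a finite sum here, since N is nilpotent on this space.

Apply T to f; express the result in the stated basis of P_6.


order-1 term: 28x^5 + 2x^2 - (10/3)x
order-2 term: (280/3)x^4 + (8/3)x - 20/9
order-3 term: (4480/27)x^3 + 32/27
order-4 term: (4480/27)x^2
order-5 term: (7168/81)x
order-6 term: 14336/729
the series for exp((4/3)D) f terminates at order 6
exp((4/3)D) f = (7/2)x^6 + 28x^5 + (280/3)x^4 + (8987/54)x^3 + (18001/108)x^2 + (7114/81)x + 13580/729

the result is g(x) = (7/2)x^6 + 28x^5 + (280/3)x^4 + (8987/54)x^3 + (18001/108)x^2 + (7114/81)x + 13580/729


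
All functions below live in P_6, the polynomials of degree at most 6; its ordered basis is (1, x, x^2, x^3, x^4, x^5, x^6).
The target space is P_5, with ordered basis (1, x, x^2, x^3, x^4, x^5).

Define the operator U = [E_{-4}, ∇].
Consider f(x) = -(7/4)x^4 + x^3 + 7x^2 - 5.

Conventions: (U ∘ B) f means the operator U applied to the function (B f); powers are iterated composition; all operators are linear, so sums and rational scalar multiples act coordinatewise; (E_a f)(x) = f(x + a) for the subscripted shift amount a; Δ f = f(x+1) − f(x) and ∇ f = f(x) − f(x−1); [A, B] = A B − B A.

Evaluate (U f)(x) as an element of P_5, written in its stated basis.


the image equals g(x) = 0

∇ f = -7x^3 + (27/2)x^2 + 4x - 17/4
E_{-4} ∇ f = -7x^3 + (195/2)x^2 - 440x + 2575/4
E_{-4} f = -(7/4)x^4 + 29x^3 - 173x^2 + 440x - 405
∇ E_{-4} f = -7x^3 + (195/2)x^2 - 440x + 2575/4
[E_{-4}, ∇] f = 0


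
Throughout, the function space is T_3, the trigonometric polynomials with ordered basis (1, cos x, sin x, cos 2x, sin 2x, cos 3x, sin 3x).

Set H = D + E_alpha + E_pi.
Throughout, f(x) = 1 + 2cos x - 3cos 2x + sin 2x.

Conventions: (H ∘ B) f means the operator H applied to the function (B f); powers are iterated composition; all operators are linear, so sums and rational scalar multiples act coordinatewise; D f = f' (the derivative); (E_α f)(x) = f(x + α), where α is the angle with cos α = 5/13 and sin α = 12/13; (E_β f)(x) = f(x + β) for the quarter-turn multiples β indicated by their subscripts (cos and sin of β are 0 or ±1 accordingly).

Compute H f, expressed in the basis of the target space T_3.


D f = -2sin x + 2cos 2x + 6sin 2x
E_alpha f = 1 + (10/13)cos x - (24/13)sin x + (477/169)cos 2x + (241/169)sin 2x
E_pi f = 1 - 2cos x - 3cos 2x + sin 2x
(D + E_alpha + E_pi) f = 2 - (16/13)cos x - (50/13)sin x + (308/169)cos 2x + (1424/169)sin 2x

g(x) = 2 - (16/13)cos x - (50/13)sin x + (308/169)cos 2x + (1424/169)sin 2x


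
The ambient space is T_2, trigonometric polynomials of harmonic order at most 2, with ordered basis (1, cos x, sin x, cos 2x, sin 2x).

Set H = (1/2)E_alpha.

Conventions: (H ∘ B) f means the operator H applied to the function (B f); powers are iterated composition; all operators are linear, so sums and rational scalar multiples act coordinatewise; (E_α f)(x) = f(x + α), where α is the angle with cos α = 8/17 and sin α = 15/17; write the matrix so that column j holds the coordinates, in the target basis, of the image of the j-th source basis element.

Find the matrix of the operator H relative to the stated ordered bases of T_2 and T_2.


the matrix is [[1/2, 0, 0, 0, 0]; [0, 4/17, 15/34, 0, 0]; [0, -15/34, 4/17, 0, 0]; [0, 0, 0, -161/578, 120/289]; [0, 0, 0, -120/289, -161/578]] (rows listed top to bottom)

image of 1: 1/2
image of cos x: (4/17)cos x - (15/34)sin x
image of sin x: (15/34)cos x + (4/17)sin x
image of cos 2x: -(161/578)cos 2x - (120/289)sin 2x
image of sin 2x: (120/289)cos 2x - (161/578)sin 2x
each image's coordinates form column j of the matrix


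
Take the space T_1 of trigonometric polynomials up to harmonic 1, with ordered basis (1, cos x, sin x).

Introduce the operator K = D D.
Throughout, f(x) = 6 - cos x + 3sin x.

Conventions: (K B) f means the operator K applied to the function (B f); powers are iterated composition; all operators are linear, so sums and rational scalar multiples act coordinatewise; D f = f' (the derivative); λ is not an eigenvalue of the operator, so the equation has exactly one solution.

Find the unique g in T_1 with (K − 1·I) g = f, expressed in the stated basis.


the result is g(x) = -6 + (1/2)cos x - (3/2)sin x

write g with unknown coordinates in the stated basis and equate coefficients in (K − 1·I) g = f
solving from the highest basis element down gives g = -6 + (1/2)cos x - (3/2)sin x
check: K g = -(1/2)cos x + (3/2)sin x
so K g − 1·g = 6 - cos x + 3sin x = f ✓


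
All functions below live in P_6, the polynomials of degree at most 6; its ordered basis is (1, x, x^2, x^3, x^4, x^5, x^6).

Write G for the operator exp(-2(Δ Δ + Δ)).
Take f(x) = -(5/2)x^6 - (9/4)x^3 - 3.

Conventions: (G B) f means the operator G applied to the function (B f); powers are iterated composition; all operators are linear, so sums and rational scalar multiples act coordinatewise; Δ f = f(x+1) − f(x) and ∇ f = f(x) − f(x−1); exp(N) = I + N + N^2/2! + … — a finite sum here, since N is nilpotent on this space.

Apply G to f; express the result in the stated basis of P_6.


the image equals g(x) = -(5/2)x^6 + 30x^5 + 75x^4 - (2809/4)x^3 - (4623/2)x^2 + (3447/2)x + 12421/2

order-1 term: 30x^5 + 225x^4 + 700x^3 + (2277/2)x^2 + (1941/2)x + 693/2
order-2 term: -150x^4 - 1800x^3 - 8250x^2 - 17127x - 13591
order-3 term: 400x^3 + 5400x^2 + 24600x + 37818
order-4 term: -600x^2 - 7200x - 21800
order-5 term: 480x + 3600
order-6 term: -160
the series for exp(-2(Δ Δ + Δ)) f terminates at order 6
exp(-2(Δ Δ + Δ)) f = -(5/2)x^6 + 30x^5 + 75x^4 - (2809/4)x^3 - (4623/2)x^2 + (3447/2)x + 12421/2


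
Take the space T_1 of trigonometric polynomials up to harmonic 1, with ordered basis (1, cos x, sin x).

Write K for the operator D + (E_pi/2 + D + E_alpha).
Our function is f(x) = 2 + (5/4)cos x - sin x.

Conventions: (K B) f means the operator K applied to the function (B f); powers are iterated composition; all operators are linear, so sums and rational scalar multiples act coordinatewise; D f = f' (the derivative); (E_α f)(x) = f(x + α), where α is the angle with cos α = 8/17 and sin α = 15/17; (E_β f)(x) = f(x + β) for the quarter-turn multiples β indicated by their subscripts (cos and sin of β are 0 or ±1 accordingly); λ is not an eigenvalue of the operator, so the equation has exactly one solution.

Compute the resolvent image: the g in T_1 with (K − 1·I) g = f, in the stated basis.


the image equals g(x) = 2 + (73/348)cos x + (61/174)sin x

write g with unknown coordinates in the stated basis and equate coefficients in (K − 1·I) g = f
solving from the highest basis element down gives g = 2 + (73/348)cos x + (61/174)sin x
check: K g = 4 + (127/87)cos x - (113/174)sin x
so K g − 1·g = 2 + (5/4)cos x - sin x = f ✓


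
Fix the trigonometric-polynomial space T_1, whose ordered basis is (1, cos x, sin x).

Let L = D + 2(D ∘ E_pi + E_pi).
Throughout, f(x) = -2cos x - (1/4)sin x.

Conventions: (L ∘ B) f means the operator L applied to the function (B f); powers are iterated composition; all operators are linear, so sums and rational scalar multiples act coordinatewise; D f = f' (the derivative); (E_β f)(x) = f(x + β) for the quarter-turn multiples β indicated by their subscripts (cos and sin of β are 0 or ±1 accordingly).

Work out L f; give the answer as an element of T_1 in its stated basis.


D f = -(1/4)cos x + 2sin x
E_pi f = 2cos x + (1/4)sin x
D E_pi f = (1/4)cos x - 2sin x
E_pi f = 2cos x + (1/4)sin x
(D ∘ E_pi + E_pi) f = (9/4)cos x - (7/4)sin x
(2(D ∘ E_pi + E_pi)) f = (9/2)cos x - (7/2)sin x
(D + 2(D ∘ E_pi + E_pi)) f = (17/4)cos x - (3/2)sin x

the result is g(x) = (17/4)cos x - (3/2)sin x


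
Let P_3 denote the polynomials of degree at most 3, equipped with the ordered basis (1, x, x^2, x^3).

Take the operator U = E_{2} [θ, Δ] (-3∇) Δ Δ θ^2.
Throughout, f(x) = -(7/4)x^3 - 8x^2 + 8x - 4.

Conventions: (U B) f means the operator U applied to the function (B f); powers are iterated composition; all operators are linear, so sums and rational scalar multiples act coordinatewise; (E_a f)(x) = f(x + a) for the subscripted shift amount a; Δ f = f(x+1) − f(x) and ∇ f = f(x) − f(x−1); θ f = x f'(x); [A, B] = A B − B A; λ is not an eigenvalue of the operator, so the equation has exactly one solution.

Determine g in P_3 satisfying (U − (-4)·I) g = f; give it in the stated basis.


g(x) = -(7/16)x^3 - 2x^2 + 2x - 1

write g with unknown coordinates in the stated basis and equate coefficients in (U − (-4)·I) g = f
solving from the highest basis element down gives g = -(7/16)x^3 - 2x^2 + 2x - 1
check: U g = 0
so U g − (-4)·g = -(7/4)x^3 - 8x^2 + 8x - 4 = f ✓


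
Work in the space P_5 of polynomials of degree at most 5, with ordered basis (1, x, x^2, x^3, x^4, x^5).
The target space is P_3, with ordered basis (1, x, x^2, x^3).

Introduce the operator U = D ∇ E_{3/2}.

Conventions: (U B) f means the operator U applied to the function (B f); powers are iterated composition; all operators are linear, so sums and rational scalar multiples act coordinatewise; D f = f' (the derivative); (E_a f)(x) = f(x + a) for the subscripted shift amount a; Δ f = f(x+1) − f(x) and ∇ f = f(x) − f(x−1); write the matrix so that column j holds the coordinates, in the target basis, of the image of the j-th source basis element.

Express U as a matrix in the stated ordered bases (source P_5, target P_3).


image of 1: 0
image of x: 0
image of x^2: 2
image of x^3: 6x + 6
image of x^4: 12x^2 + 24x + 13
image of x^5: 20x^3 + 60x^2 + 65x + 25
each image's coordinates form column j of the matrix

the matrix is [[0, 0, 2, 6, 13, 25]; [0, 0, 0, 6, 24, 65]; [0, 0, 0, 0, 12, 60]; [0, 0, 0, 0, 0, 20]] (rows listed top to bottom)


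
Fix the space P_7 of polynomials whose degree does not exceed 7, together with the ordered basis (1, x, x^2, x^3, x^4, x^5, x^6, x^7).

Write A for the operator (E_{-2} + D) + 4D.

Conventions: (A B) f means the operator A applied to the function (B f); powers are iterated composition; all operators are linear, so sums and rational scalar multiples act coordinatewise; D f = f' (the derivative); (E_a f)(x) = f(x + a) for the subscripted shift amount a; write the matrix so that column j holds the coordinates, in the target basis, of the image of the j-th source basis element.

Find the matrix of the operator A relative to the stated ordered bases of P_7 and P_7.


image of 1: 1
image of x: x + 3
image of x^2: x^2 + 6x + 4
image of x^3: x^3 + 9x^2 + 12x - 8
image of x^4: x^4 + 12x^3 + 24x^2 - 32x + 16
image of x^5: x^5 + 15x^4 + 40x^3 - 80x^2 + 80x - 32
image of x^6: x^6 + 18x^5 + 60x^4 - 160x^3 + 240x^2 - 192x + 64
image of x^7: x^7 + 21x^6 + 84x^5 - 280x^4 + 560x^3 - 672x^2 + 448x - 128
each image's coordinates form column j of the matrix

the matrix is [[1, 3, 4, -8, 16, -32, 64, -128]; [0, 1, 6, 12, -32, 80, -192, 448]; [0, 0, 1, 9, 24, -80, 240, -672]; [0, 0, 0, 1, 12, 40, -160, 560]; [0, 0, 0, 0, 1, 15, 60, -280]; [0, 0, 0, 0, 0, 1, 18, 84]; [0, 0, 0, 0, 0, 0, 1, 21]; [0, 0, 0, 0, 0, 0, 0, 1]] (rows listed top to bottom)


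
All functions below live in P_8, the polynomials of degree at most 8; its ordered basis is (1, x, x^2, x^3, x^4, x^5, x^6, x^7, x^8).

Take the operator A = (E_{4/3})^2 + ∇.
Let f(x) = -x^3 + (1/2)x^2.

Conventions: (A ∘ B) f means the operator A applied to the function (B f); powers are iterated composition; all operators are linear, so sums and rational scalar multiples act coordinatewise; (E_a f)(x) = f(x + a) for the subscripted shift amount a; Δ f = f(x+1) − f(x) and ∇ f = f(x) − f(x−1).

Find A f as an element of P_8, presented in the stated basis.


E_{4/3} f = -x^3 - (7/2)x^2 - 4x - 40/27
E_{4/3} E_{4/3} f = -x^3 - (15/2)x^2 - (56/3)x - 416/27
∇ f = -3x^2 + 4x - 3/2
((E_{4/3})^2 + ∇) f = -x^3 - (21/2)x^2 - (44/3)x - 913/54

g(x) = -x^3 - (21/2)x^2 - (44/3)x - 913/54


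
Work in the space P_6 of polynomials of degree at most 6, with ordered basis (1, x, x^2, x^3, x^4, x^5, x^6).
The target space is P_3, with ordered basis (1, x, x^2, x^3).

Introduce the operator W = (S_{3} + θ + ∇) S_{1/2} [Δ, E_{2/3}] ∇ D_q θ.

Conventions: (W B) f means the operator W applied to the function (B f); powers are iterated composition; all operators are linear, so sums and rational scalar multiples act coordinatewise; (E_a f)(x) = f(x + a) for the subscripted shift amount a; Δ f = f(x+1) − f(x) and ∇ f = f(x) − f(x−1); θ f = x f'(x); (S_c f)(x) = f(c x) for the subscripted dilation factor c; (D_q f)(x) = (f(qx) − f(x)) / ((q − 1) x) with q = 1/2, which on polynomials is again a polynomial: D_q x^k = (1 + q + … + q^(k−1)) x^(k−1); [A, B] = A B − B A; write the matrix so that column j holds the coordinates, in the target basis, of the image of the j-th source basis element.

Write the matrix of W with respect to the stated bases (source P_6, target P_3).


image of 1: 0
image of x: 0
image of x^2: 0
image of x^3: 0
image of x^4: 0
image of x^5: 0
image of x^6: 0
each image's coordinates form column j of the matrix

the matrix is [[0, 0, 0, 0, 0, 0, 0]; [0, 0, 0, 0, 0, 0, 0]; [0, 0, 0, 0, 0, 0, 0]; [0, 0, 0, 0, 0, 0, 0]] (rows listed top to bottom)
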